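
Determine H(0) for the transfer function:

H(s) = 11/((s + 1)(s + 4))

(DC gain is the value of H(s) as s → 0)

DC gain = H(0) = 11/(1 × 4) = 11/4 = 2.75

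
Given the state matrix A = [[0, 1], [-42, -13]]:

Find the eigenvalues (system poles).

det(A - λI) = λ² - (-13)λ + 42 = (λ - (-6))(λ - (-7)). Eigenvalues: -6, -7.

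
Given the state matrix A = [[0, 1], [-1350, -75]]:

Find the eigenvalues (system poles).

det(A - λI) = λ² - (-75)λ + 1350 = (λ - (-45))(λ - (-30)). Eigenvalues: -45, -30.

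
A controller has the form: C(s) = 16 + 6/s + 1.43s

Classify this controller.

This is a Proportional-Integral-Derivative (PID) controller.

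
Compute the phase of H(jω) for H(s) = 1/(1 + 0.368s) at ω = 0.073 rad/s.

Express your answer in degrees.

Phase = -arctan(ωτ) = -arctan(0.073 × 0.368) = -1.5°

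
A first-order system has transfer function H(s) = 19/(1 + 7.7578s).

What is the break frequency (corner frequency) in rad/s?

Corner frequency = 1/τ = 1/7.7578 = 0.129 rad/s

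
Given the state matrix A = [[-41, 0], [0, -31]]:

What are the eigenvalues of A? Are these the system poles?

For diagonal matrix, eigenvalues are diagonal entries: λ₁ = -41, λ₂ = -31. Eigenvalues of A = system poles.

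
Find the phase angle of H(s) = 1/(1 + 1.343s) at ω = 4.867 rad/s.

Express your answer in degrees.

Phase = -arctan(ωτ) = -arctan(4.867 × 1.343) = -81.3°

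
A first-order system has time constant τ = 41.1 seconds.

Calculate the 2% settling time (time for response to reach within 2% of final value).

For first-order system, 2% settling time ≈ 4τ = 4 × 41.1 = 164.4 s.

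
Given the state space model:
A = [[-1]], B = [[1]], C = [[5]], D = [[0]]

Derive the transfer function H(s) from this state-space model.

(sI - A)⁻¹ = 1/(s + 1). H(s) = 5 × 1/(s + 1) + 0 = 5/(s + 1).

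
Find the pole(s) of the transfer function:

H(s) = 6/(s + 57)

Pole is where denominator = 0: s + 57 = 0, so s = -57.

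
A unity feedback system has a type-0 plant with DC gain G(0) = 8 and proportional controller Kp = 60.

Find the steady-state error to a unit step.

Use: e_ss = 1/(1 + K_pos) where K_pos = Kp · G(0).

K_pos = Kp · G(0) = 60 × 8 = 480. e_ss = 1/(1 + 480) = 0.0021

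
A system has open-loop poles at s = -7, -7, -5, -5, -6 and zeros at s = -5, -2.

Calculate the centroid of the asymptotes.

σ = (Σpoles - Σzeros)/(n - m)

σ = (Σpoles - Σzeros)/(n - m) = (-30 - (-7))/(5 - 2) = -23/3 = -7.67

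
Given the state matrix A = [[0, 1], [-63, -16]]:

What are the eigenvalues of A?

det(A - λI) = λ² - (-16)λ + 63 = (λ - (-7))(λ - (-9)). Eigenvalues: -7, -9.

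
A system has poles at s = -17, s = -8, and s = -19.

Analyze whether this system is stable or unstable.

All poles are in the left half-plane. System is stable.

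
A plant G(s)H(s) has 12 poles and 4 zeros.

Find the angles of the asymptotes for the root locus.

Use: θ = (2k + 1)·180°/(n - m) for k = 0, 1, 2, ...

n - m = 12 - 4 = 8. Angles: θk = (2k + 1)·180°/8 = 22.5°, 67.5°, 112.5°, 157.5°, 202.5°, 247.5°, 292.5°, 337.5°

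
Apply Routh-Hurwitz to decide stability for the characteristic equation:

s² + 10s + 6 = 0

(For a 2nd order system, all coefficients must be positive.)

Coefficients: 1, 10, 6. All positive, so system is stable.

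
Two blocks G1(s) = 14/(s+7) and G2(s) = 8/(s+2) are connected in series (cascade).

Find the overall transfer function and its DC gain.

Series: multiply transfer functions. G_eq = 14/(s+7) × 8/(s+2) = 112/((s+7)(s+2)). DC gain = 112/(7×2) = 8.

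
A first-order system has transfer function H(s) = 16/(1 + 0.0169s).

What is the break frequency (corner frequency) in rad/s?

Corner frequency = 1/τ = 1/0.0169 = 59.172 rad/s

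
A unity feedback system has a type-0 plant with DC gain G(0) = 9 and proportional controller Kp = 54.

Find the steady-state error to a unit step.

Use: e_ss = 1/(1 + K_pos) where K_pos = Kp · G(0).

K_pos = Kp · G(0) = 54 × 9 = 486. e_ss = 1/(1 + 486) = 0.0021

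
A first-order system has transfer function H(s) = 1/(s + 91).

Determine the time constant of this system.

For H(s) = 1/(s + 1/τ), the pole is at -1/τ = -91, so τ = 1/91 = 0.0110 s.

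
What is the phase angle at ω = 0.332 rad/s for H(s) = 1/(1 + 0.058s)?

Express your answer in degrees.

Phase = -arctan(ωτ) = -arctan(0.332 × 0.058) = -1.1°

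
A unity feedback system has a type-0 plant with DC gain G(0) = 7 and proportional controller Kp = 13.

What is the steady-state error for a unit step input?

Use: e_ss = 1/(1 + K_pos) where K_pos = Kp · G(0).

K_pos = Kp · G(0) = 13 × 7 = 91. e_ss = 1/(1 + 91) = 0.0109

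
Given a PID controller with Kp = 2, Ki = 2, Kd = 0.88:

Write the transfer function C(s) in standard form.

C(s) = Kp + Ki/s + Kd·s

Substituting values: C(s) = 2 + 2/s + 0.88s = (0.88s² + 2s + 2)/s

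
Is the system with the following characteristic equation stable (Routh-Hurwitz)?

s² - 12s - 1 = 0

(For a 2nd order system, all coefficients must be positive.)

Coefficients: 1, -12, -1. b=-12, c=-1 not positive, so system is unstable.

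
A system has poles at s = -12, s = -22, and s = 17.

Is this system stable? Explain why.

Pole(s) at s = 17 are not in the left half-plane. System is unstable.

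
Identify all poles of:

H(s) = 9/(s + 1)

Pole is where denominator = 0: s + 1 = 0, so s = -1.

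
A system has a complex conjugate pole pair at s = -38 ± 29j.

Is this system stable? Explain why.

Real part of poles is -38 (< 0, left half-plane). Stable.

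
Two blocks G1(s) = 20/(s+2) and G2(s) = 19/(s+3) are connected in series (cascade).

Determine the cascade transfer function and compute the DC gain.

Series: multiply transfer functions. G_eq = 20/(s+2) × 19/(s+3) = 380/((s+2)(s+3)). DC gain = 380/(2×3) = 63.3333.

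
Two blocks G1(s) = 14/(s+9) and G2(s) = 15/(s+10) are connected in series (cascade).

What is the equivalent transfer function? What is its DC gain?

Series: multiply transfer functions. G_eq = 14/(s+9) × 15/(s+10) = 210/((s+9)(s+10)). DC gain = 210/(9×10) = 2.3333.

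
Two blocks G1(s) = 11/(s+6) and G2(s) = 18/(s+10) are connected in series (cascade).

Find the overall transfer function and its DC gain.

Series: multiply transfer functions. G_eq = 11/(s+6) × 18/(s+10) = 198/((s+6)(s+10)). DC gain = 198/(6×10) = 3.3.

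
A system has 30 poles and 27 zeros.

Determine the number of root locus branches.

Root locus has n branches where n = number of poles = 30.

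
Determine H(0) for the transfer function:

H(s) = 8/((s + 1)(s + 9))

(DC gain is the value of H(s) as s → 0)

DC gain = H(0) = 8/(1 × 9) = 8/9 = 0.8889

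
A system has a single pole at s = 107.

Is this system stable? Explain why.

Pole at s = 107 is in the right half-plane. Unstable.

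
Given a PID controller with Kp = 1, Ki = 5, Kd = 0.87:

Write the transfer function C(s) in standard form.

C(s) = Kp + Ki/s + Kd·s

Substituting values: C(s) = 1 + 5/s + 0.87s = (0.87s² + s + 5)/s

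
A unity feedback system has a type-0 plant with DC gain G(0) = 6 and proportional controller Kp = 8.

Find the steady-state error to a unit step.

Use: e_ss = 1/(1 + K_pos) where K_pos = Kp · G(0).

K_pos = Kp · G(0) = 8 × 6 = 48. e_ss = 1/(1 + 48) = 0.0204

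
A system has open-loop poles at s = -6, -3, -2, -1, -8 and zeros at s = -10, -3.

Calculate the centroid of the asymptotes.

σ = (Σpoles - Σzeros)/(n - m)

σ = (Σpoles - Σzeros)/(n - m) = (-20 - (-13))/(5 - 2) = -7/3 = -2.33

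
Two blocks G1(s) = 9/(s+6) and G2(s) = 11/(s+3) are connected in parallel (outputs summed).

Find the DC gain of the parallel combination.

Parallel: G_eq = G1 + G2. DC gain = G1(0) + G2(0) = 9/6 + 11/3 = 1.5 + 3.6667 = 5.1667.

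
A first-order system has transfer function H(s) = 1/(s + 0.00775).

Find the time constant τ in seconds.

For H(s) = 1/(s + 1/τ), the pole is at -1/τ = -0.00775, so τ = 1/0.00775 = 129 s.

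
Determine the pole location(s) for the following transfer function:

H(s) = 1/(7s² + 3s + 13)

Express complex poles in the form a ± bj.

Discriminant = 3² - 4×7×13 = 9 - 364 = -355 < 0, so the poles are a complex conjugate pair s = (-3 ± j√355)/(2×7). Real part = -3/(2×7) = -3/14 ≈ -0.2143; imaginary part = ±√355/(2×7) ≈ 1.3458. Poles: s = -0.2143 ± 1.3458j.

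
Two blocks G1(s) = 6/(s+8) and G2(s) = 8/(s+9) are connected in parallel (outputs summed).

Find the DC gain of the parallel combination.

Parallel: G_eq = G1 + G2. DC gain = G1(0) + G2(0) = 6/8 + 8/9 = 0.75 + 0.8889 = 1.6389.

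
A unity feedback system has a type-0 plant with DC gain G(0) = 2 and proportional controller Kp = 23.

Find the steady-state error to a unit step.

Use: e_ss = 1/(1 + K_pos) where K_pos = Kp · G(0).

K_pos = Kp · G(0) = 23 × 2 = 46. e_ss = 1/(1 + 46) = 0.0213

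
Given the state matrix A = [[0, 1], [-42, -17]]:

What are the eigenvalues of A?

det(A - λI) = λ² - (-17)λ + 42 = (λ - (-3))(λ - (-14)). Eigenvalues: -3, -14.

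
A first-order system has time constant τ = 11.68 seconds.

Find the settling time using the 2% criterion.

For first-order system, 2% settling time ≈ 4τ = 4 × 11.68 = 46.72 s.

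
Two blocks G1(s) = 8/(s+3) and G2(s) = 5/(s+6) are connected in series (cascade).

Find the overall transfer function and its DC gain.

Series: multiply transfer functions. G_eq = 8/(s+3) × 5/(s+6) = 40/((s+3)(s+6)). DC gain = 40/(3×6) = 2.2222.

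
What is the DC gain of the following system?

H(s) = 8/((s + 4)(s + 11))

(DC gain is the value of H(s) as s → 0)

DC gain = H(0) = 8/(4 × 11) = 8/44 = 0.1818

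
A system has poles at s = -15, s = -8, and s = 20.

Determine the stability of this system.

Pole(s) at s = 20 are not in the left half-plane. System is unstable.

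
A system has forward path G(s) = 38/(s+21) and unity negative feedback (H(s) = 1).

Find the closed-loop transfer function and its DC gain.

T(s) = G/(1+GH) = [38/(s+21)] / [1 + 38/(s+21)] = 38/(s+21+38) = 38/(s+59). DC gain = 38/59 = 0.6441.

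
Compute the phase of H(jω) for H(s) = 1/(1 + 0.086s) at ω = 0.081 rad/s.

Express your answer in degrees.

Phase = -arctan(ωτ) = -arctan(0.081 × 0.086) = -0.4°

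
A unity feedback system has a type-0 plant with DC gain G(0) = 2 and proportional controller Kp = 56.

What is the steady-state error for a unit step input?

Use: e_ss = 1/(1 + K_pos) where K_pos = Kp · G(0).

K_pos = Kp · G(0) = 56 × 2 = 112. e_ss = 1/(1 + 112) = 0.0088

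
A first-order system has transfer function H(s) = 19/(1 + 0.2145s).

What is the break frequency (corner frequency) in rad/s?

Corner frequency = 1/τ = 1/0.2145 = 4.662 rad/s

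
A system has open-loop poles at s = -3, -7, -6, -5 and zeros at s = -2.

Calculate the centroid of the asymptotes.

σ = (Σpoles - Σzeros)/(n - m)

σ = (Σpoles - Σzeros)/(n - m) = (-21 - (-2))/(4 - 1) = -19/3 = -6.33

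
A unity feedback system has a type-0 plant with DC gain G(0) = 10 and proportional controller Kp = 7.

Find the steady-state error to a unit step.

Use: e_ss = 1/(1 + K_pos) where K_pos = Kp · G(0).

K_pos = Kp · G(0) = 7 × 10 = 70. e_ss = 1/(1 + 70) = 0.0141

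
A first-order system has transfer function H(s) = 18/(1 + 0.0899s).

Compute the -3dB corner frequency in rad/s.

Corner frequency = 1/τ = 1/0.0899 = 11.123 rad/s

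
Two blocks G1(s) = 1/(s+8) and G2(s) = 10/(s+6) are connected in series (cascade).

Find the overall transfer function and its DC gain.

Series: multiply transfer functions. G_eq = 1/(s+8) × 10/(s+6) = 10/((s+8)(s+6)). DC gain = 10/(8×6) = 0.2083.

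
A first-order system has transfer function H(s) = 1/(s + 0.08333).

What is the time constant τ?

For H(s) = 1/(s + 1/τ), the pole is at -1/τ = -0.08333, so τ = 1/0.08333 = 12 s.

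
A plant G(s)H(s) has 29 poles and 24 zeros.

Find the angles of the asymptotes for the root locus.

n - m = 29 - 24 = 5. Angles: θk = (2k + 1)·180°/5 = 36°, 108°, 180°, 252°, 324°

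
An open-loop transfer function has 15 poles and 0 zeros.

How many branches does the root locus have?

Root locus has n branches where n = number of poles = 15.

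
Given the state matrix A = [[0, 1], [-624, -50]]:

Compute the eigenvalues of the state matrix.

det(A - λI) = λ² - (-50)λ + 624 = (λ - (-24))(λ - (-26)). Eigenvalues: -24, -26.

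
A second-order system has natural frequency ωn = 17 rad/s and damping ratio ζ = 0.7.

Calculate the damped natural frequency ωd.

ωd = ωn√(1 - ζ²) = 17√(1 - 0.7²) = 12.14 rad/s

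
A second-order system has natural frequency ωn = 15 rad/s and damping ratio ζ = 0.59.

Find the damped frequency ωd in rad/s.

ωd = ωn√(1 - ζ²) = 15√(1 - 0.59²) = 12.11 rad/s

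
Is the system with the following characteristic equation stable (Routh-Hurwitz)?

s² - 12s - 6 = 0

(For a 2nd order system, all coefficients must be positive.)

Coefficients: 1, -12, -6. b=-12, c=-6 not positive, so system is unstable.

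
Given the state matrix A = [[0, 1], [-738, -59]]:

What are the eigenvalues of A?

det(A - λI) = λ² - (-59)λ + 738 = (λ - (-41))(λ - (-18)). Eigenvalues: -41, -18.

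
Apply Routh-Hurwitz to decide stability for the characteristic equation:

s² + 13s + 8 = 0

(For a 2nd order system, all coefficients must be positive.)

Coefficients: 1, 13, 8. All positive, so system is stable.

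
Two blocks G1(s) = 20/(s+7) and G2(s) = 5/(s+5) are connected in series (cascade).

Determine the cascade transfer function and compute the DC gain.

Series: multiply transfer functions. G_eq = 20/(s+7) × 5/(s+5) = 100/((s+7)(s+5)). DC gain = 100/(7×5) = 2.8571.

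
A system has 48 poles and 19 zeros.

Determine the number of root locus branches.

Root locus has n branches where n = number of poles = 48.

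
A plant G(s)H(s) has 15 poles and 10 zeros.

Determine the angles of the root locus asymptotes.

n - m = 15 - 10 = 5. Angles: θk = (2k + 1)·180°/5 = 36°, 108°, 180°, 252°, 324°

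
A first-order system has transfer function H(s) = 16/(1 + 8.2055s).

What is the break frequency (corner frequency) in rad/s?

Corner frequency = 1/τ = 1/8.2055 = 0.122 rad/s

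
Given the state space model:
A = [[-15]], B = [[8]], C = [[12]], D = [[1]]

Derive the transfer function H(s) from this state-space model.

(sI - A)⁻¹ = 1/(s + 15). H(s) = 12×8/(s + 15) + 1 = (s + 111)/(s + 15).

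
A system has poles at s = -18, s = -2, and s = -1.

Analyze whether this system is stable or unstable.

All poles are in the left half-plane. System is stable.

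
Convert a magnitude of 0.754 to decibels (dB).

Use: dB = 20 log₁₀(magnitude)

dB = 20 log₁₀(0.754) = -2.5 dB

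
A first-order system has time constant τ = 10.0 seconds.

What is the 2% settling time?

For first-order system, 2% settling time ≈ 4τ = 4 × 10.0 = 40.0 s.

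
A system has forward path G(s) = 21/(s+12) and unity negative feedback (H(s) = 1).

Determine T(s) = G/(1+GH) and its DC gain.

T(s) = G/(1+GH) = [21/(s+12)] / [1 + 21/(s+12)] = 21/(s+12+21) = 21/(s+33). DC gain = 21/33 = 0.6364.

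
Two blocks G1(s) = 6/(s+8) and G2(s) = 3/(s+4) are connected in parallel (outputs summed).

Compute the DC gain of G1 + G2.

Parallel: G_eq = G1 + G2. DC gain = G1(0) + G2(0) = 6/8 + 3/4 = 0.75 + 0.75 = 1.5.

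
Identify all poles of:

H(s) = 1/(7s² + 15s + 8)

Discriminant = 15² - 4×7×8 = 225 - 224 = 1 > 0, so two distinct real poles. Using quadratic formula: s = (-15 ± √1)/(2×7) = (-15 ± √1)/14, with √1 = 1. s₁ = -14/14 = -1, s₂ = -16/14 ≈ -1.1429. Poles: s₁ = -1, s₂ = -1.1429.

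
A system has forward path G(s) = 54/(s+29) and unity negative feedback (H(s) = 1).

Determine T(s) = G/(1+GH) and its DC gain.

T(s) = G/(1+GH) = [54/(s+29)] / [1 + 54/(s+29)] = 54/(s+29+54) = 54/(s+83). DC gain = 54/83 = 0.6506.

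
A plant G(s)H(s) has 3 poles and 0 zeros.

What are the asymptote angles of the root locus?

n - m = 3 - 0 = 3. Angles: θk = (2k + 1)·180°/3 = 60°, 180°, 300°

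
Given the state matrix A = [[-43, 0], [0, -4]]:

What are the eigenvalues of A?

For diagonal matrix, eigenvalues are diagonal entries: λ₁ = -43, λ₂ = -4.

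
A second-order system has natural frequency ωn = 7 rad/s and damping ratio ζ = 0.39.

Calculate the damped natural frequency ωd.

ωd = ωn√(1 - ζ²) = 7√(1 - 0.39²) = 6.45 rad/s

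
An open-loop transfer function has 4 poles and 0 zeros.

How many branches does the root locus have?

Root locus has n branches where n = number of poles = 4.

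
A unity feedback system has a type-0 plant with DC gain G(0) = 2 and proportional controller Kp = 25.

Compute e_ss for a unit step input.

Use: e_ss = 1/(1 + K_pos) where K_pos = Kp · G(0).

K_pos = Kp · G(0) = 25 × 2 = 50. e_ss = 1/(1 + 50) = 0.0196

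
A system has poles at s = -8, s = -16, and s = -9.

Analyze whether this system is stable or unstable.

All poles are in the left half-plane. System is stable.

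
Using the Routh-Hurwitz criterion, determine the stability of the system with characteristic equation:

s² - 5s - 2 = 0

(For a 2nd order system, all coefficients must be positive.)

Coefficients: 1, -5, -2. b=-5, c=-2 not positive, so system is unstable.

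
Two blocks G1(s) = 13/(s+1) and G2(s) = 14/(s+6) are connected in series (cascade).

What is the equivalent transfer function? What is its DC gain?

Series: multiply transfer functions. G_eq = 13/(s+1) × 14/(s+6) = 182/((s+1)(s+6)). DC gain = 182/(1×6) = 30.3333.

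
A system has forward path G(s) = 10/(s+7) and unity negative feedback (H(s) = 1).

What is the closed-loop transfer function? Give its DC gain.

T(s) = G/(1+GH) = [10/(s+7)] / [1 + 10/(s+7)] = 10/(s+7+10) = 10/(s+17). DC gain = 10/17 = 0.5882.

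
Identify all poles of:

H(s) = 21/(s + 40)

Pole is where denominator = 0: s + 40 = 0, so s = -40.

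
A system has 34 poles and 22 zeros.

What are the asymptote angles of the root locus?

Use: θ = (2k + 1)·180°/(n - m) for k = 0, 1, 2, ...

n - m = 34 - 22 = 12. Angles: θk = (2k + 1)·180°/12 = 15°, 45°, 75°, 105°, 135°, 165°, 195°, 225°, 255°, 285°, 315°, 345°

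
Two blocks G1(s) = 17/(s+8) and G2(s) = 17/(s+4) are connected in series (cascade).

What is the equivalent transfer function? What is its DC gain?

Series: multiply transfer functions. G_eq = 17/(s+8) × 17/(s+4) = 289/((s+8)(s+4)). DC gain = 289/(8×4) = 9.03125.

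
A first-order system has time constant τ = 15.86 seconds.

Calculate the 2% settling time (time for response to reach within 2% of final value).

For first-order system, 2% settling time ≈ 4τ = 4 × 15.86 = 63.44 s.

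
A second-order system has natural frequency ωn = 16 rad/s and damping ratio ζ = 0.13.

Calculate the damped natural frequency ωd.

ωd = ωn√(1 - ζ²) = 16√(1 - 0.13²) = 15.86 rad/s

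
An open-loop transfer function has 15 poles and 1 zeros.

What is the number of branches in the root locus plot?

Root locus has n branches where n = number of poles = 15.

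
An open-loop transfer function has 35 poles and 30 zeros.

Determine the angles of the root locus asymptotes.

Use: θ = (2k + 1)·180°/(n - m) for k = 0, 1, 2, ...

n - m = 35 - 30 = 5. Angles: θk = (2k + 1)·180°/5 = 36°, 108°, 180°, 252°, 324°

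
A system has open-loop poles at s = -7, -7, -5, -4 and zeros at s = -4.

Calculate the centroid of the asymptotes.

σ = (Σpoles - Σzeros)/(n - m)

σ = (Σpoles - Σzeros)/(n - m) = (-23 - (-4))/(4 - 1) = -19/3 = -6.33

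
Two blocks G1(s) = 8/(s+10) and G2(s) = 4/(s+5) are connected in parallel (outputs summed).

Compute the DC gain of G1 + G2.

Parallel: G_eq = G1 + G2. DC gain = G1(0) + G2(0) = 8/10 + 4/5 = 0.8 + 0.8 = 1.6.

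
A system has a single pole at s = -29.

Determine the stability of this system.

Pole at s = -29 is in the left half-plane. Stable.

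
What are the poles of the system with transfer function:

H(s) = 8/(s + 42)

Pole is where denominator = 0: s + 42 = 0, so s = -42.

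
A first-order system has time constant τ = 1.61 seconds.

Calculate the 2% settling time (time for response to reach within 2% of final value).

For first-order system, 2% settling time ≈ 4τ = 4 × 1.61 = 6.44 s.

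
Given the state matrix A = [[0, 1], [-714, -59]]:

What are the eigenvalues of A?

det(A - λI) = λ² - (-59)λ + 714 = (λ - (-42))(λ - (-17)). Eigenvalues: -42, -17.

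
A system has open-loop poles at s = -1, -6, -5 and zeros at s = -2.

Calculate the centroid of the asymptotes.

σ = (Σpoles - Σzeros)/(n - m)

σ = (Σpoles - Σzeros)/(n - m) = (-12 - (-2))/(3 - 1) = -10/2 = -5.0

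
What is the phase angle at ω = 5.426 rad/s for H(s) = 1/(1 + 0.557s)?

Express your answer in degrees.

Phase = -arctan(ωτ) = -arctan(5.426 × 0.557) = -71.7°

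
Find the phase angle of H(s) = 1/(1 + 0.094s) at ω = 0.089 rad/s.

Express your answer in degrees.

Phase = -arctan(ωτ) = -arctan(0.089 × 0.094) = -0.5°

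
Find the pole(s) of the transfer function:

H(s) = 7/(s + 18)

Pole is where denominator = 0: s + 18 = 0, so s = -18.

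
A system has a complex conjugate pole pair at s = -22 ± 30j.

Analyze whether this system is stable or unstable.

Real part of poles is -22 (< 0, left half-plane). Stable.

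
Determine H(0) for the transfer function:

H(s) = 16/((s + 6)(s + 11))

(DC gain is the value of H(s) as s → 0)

DC gain = H(0) = 16/(6 × 11) = 16/66 = 0.2424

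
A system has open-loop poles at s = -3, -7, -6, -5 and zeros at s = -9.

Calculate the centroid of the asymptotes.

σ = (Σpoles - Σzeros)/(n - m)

σ = (Σpoles - Σzeros)/(n - m) = (-21 - (-9))/(4 - 1) = -12/3 = -4.0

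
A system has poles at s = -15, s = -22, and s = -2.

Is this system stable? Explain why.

All poles are in the left half-plane. System is stable.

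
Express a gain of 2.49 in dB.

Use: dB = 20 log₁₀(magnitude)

dB = 20 log₁₀(2.49) = 7.9 dB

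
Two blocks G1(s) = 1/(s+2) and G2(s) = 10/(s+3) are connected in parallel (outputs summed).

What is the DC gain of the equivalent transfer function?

Parallel: G_eq = G1 + G2. DC gain = G1(0) + G2(0) = 1/2 + 10/3 = 0.5 + 3.3333 = 3.8333.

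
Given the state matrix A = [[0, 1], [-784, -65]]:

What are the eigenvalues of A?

det(A - λI) = λ² - (-65)λ + 784 = (λ - (-49))(λ - (-16)). Eigenvalues: -49, -16.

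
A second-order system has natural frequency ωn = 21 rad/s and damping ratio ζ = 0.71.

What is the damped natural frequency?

ωd = ωn√(1 - ζ²) = 21√(1 - 0.71²) = 14.79 rad/s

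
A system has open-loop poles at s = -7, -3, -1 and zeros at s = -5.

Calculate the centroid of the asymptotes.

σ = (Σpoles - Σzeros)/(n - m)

σ = (Σpoles - Σzeros)/(n - m) = (-11 - (-5))/(3 - 1) = -6/2 = -3.0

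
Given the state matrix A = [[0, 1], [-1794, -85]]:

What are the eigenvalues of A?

det(A - λI) = λ² - (-85)λ + 1794 = (λ - (-46))(λ - (-39)). Eigenvalues: -46, -39.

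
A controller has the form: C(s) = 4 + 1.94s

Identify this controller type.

This is a Proportional-Derivative (PD) controller.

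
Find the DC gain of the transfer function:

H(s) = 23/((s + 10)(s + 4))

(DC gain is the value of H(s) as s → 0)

DC gain = H(0) = 23/(10 × 4) = 23/40 = 0.575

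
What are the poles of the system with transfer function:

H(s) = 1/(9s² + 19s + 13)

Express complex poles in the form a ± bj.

Discriminant = 19² - 4×9×13 = 361 - 468 = -107 < 0, so the poles are a complex conjugate pair s = (-19 ± j√107)/(2×9). Real part = -19/(2×9) = -19/18 ≈ -1.0556; imaginary part = ±√107/(2×9) ≈ 0.5747. Poles: s = -1.0556 ± 0.5747j.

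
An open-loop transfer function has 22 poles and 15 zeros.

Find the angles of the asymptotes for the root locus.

n - m = 22 - 15 = 7. Angles: θk = (2k + 1)·180°/7 = 25.71°, 77.14°, 128.57°, 180°, 231.43°, 282.86°, 334.29°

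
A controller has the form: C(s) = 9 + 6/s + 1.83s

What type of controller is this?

This is a Proportional-Integral-Derivative (PID) controller.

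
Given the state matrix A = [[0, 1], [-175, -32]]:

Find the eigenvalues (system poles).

det(A - λI) = λ² - (-32)λ + 175 = (λ - (-7))(λ - (-25)). Eigenvalues: -7, -25.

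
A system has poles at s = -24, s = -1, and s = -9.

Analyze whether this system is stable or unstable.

All poles are in the left half-plane. System is stable.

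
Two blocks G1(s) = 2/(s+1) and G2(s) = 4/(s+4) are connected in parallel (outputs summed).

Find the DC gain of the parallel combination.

Parallel: G_eq = G1 + G2. DC gain = G1(0) + G2(0) = 2/1 + 4/4 = 2 + 1 = 3.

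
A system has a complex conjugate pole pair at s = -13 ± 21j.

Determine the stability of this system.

Real part of poles is -13 (< 0, left half-plane). Stable.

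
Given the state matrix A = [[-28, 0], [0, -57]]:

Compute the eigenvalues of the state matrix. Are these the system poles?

For diagonal matrix, eigenvalues are diagonal entries: λ₁ = -28, λ₂ = -57. Eigenvalues of A = system poles.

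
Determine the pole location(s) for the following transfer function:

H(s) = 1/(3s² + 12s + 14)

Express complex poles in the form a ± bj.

Discriminant = 12² - 4×3×14 = 144 - 168 = -24 < 0, so the poles are a complex conjugate pair s = (-12 ± j√24)/(2×3). Real part = -12/(2×3) = -12/6 = -2; imaginary part = ±√24/(2×3) ≈ 0.8165. Poles: s = -2 ± 0.8165j.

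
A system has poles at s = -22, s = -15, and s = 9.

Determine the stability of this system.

Pole(s) at s = 9 are not in the left half-plane. System is unstable.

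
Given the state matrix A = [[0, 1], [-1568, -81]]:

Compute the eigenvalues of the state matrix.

det(A - λI) = λ² - (-81)λ + 1568 = (λ - (-32))(λ - (-49)). Eigenvalues: -32, -49.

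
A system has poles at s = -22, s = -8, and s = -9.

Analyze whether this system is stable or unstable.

All poles are in the left half-plane. System is stable.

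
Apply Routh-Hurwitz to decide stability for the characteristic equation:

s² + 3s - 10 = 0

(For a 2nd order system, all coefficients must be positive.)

Coefficients: 1, 3, -10. c=-10 not positive, so system is unstable.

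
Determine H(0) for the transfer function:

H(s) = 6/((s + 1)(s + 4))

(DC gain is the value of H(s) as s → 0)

DC gain = H(0) = 6/(1 × 4) = 6/4 = 1.5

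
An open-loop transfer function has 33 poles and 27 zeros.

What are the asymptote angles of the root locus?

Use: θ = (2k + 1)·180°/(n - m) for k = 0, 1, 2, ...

n - m = 33 - 27 = 6. Angles: θk = (2k + 1)·180°/6 = 30°, 90°, 150°, 210°, 270°, 330°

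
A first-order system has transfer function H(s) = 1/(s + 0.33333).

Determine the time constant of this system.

For H(s) = 1/(s + 1/τ), the pole is at -1/τ = -0.33333, so τ = 1/0.33333 = 3 s.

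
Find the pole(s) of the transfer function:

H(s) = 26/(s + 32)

Pole is where denominator = 0: s + 32 = 0, so s = -32.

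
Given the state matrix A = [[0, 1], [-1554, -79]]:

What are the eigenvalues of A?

det(A - λI) = λ² - (-79)λ + 1554 = (λ - (-42))(λ - (-37)). Eigenvalues: -42, -37.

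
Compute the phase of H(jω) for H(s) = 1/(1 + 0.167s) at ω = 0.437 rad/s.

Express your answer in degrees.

Phase = -arctan(ωτ) = -arctan(0.437 × 0.167) = -4.2°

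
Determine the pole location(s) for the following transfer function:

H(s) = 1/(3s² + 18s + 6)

Discriminant = 18² - 4×3×6 = 324 - 72 = 252 > 0, so two distinct real poles. Using quadratic formula: s = (-18 ± √252)/(2×3) = (-18 ± √252)/6, with √252 ≈ 15.8745. s₁ ≈ -0.3542, s₂ ≈ -5.6458. Poles: s₁ = -0.3542, s₂ = -5.6458.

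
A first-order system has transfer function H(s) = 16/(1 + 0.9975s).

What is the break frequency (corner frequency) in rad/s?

Corner frequency = 1/τ = 1/0.9975 = 1.003 rad/s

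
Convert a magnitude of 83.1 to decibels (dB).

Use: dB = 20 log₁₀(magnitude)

dB = 20 log₁₀(83.1) = 38.4 dB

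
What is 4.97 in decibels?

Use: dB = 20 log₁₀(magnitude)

dB = 20 log₁₀(4.97) = 13.9 dB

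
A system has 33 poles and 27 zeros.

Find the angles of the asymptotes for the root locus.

n - m = 33 - 27 = 6. Angles: θk = (2k + 1)·180°/6 = 30°, 90°, 150°, 210°, 270°, 330°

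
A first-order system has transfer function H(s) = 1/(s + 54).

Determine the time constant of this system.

For H(s) = 1/(s + 1/τ), the pole is at -1/τ = -54, so τ = 1/54 = 0.0185 s.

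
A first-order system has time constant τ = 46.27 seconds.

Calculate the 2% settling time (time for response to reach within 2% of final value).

For first-order system, 2% settling time ≈ 4τ = 4 × 46.27 = 185.08 s.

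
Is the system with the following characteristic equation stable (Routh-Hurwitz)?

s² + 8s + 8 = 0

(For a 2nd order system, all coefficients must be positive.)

Coefficients: 1, 8, 8. All positive, so system is stable.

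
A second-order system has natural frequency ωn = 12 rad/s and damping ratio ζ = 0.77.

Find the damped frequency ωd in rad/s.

ωd = ωn√(1 - ζ²) = 12√(1 - 0.77²) = 7.66 rad/s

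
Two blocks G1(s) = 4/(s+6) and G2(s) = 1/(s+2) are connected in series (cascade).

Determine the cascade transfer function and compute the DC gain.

Series: multiply transfer functions. G_eq = 4/(s+6) × 1/(s+2) = 4/((s+6)(s+2)). DC gain = 4/(6×2) = 0.3333.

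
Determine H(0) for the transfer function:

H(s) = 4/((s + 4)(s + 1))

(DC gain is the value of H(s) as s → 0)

DC gain = H(0) = 4/(4 × 1) = 4/4 = 1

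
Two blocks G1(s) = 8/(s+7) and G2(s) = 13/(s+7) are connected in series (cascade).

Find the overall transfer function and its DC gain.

Series: multiply transfer functions. G_eq = 8/(s+7) × 13/(s+7) = 104/((s+7)(s+7)). DC gain = 104/(7×7) = 2.1224.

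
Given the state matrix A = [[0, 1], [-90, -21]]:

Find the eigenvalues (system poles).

det(A - λI) = λ² - (-21)λ + 90 = (λ - (-6))(λ - (-15)). Eigenvalues: -6, -15.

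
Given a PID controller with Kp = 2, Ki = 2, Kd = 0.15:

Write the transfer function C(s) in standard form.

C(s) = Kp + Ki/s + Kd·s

Substituting values: C(s) = 2 + 2/s + 0.15s = (0.15s² + 2s + 2)/s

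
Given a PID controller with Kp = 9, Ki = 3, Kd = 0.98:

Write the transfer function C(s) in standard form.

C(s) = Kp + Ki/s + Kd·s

Substituting values: C(s) = 9 + 3/s + 0.98s = (0.98s² + 9s + 3)/s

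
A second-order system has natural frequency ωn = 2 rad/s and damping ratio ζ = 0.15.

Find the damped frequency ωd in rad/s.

ωd = ωn√(1 - ζ²) = 2√(1 - 0.15²) = 1.98 rad/s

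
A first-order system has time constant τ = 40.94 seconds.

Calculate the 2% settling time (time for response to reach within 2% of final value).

For first-order system, 2% settling time ≈ 4τ = 4 × 40.94 = 163.76 s.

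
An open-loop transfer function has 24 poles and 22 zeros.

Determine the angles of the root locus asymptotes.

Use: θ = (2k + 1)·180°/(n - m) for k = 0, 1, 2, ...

n - m = 24 - 22 = 2. Angles: θk = (2k + 1)·180°/2 = 90°, 270°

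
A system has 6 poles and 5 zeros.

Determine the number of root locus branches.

Root locus has n branches where n = number of poles = 6.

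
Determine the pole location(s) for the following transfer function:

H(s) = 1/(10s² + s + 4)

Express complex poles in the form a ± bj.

Discriminant = 1² - 4×10×4 = 1 - 160 = -159 < 0, so the poles are a complex conjugate pair s = (-1 ± j√159)/(2×10). Real part = -1/(2×10) = -1/20 = -0.05; imaginary part = ±√159/(2×10) ≈ 0.6305. Poles: s = -0.05 ± 0.6305j.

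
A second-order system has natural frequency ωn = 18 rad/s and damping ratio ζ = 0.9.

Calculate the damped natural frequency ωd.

ωd = ωn√(1 - ζ²) = 18√(1 - 0.9²) = 7.85 rad/s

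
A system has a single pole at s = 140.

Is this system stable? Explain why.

Pole at s = 140 is in the right half-plane. Unstable.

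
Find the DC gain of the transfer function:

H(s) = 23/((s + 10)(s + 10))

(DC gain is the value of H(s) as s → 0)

DC gain = H(0) = 23/(10 × 10) = 23/100 = 0.23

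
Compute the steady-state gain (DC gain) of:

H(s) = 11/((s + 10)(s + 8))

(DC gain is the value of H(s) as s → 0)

DC gain = H(0) = 11/(10 × 8) = 11/80 = 0.1375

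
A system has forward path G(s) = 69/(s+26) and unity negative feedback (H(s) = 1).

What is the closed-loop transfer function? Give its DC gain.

T(s) = G/(1+GH) = [69/(s+26)] / [1 + 69/(s+26)] = 69/(s+26+69) = 69/(s+95). DC gain = 69/95 = 0.7263.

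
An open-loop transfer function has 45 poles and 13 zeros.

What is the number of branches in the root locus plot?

Root locus has n branches where n = number of poles = 45.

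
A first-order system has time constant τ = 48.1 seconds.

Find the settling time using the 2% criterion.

For first-order system, 2% settling time ≈ 4τ = 4 × 48.1 = 192.4 s.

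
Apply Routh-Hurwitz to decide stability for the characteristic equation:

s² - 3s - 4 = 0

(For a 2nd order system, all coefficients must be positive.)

Coefficients: 1, -3, -4. b=-3, c=-4 not positive, so system is unstable.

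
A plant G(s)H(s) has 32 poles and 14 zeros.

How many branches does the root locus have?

Root locus has n branches where n = number of poles = 32.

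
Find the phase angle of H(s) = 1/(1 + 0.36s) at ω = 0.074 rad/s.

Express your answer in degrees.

Phase = -arctan(ωτ) = -arctan(0.074 × 0.36) = -1.5°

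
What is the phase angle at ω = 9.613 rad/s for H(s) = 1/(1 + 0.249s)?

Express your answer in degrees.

Phase = -arctan(ωτ) = -arctan(9.613 × 0.249) = -67.3°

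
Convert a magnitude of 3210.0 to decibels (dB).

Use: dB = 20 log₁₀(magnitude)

dB = 20 log₁₀(3210.0) = 70.1 dB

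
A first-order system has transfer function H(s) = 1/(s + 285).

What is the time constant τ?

For H(s) = 1/(s + 1/τ), the pole is at -1/τ = -285, so τ = 1/285 = 0.0035 s.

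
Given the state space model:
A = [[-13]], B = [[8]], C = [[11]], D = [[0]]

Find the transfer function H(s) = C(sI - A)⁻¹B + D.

(sI - A)⁻¹ = 1/(s + 13). H(s) = 11 × 8/(s + 13) + 0 = 88/(s + 13).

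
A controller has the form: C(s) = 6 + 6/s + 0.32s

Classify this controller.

This is a Proportional-Integral-Derivative (PID) controller.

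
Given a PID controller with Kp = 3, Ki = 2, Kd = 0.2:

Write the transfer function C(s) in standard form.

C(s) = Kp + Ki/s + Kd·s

Substituting values: C(s) = 3 + 2/s + 0.2s = (0.2s² + 3s + 2)/s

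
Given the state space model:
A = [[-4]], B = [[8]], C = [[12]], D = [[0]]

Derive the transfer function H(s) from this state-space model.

(sI - A)⁻¹ = 1/(s + 4). H(s) = 12 × 8/(s + 4) + 0 = 96/(s + 4).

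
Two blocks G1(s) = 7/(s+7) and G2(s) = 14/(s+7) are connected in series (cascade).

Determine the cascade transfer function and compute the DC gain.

Series: multiply transfer functions. G_eq = 7/(s+7) × 14/(s+7) = 98/((s+7)(s+7)). DC gain = 98/(7×7) = 2.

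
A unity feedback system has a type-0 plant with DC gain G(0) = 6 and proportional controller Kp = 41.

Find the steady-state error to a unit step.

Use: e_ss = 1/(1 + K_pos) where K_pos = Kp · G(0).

K_pos = Kp · G(0) = 41 × 6 = 246. e_ss = 1/(1 + 246) = 0.0040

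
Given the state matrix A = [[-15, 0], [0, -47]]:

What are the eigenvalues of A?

For diagonal matrix, eigenvalues are diagonal entries: λ₁ = -15, λ₂ = -47.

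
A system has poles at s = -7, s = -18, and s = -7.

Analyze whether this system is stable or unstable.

All poles are in the left half-plane. System is stable.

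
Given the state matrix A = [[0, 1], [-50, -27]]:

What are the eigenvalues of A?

det(A - λI) = λ² - (-27)λ + 50 = (λ - (-25))(λ - (-2)). Eigenvalues: -25, -2.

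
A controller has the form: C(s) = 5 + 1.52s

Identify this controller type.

This is a Proportional-Derivative (PD) controller.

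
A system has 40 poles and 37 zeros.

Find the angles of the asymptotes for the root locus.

n - m = 40 - 37 = 3. Angles: θk = (2k + 1)·180°/3 = 60°, 180°, 300°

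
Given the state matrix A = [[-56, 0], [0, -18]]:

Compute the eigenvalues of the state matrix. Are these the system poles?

For diagonal matrix, eigenvalues are diagonal entries: λ₁ = -56, λ₂ = -18. Eigenvalues of A = system poles.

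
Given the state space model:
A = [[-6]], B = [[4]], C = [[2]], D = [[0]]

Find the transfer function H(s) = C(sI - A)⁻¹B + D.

(sI - A)⁻¹ = 1/(s + 6). H(s) = 2 × 4/(s + 6) + 0 = 8/(s + 6).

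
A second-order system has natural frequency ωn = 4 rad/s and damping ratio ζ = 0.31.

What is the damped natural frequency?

ωd = ωn√(1 - ζ²) = 4√(1 - 0.31²) = 3.8 rad/s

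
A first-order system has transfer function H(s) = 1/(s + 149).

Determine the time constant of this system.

For H(s) = 1/(s + 1/τ), the pole is at -1/τ = -149, so τ = 1/149 = 0.0067 s.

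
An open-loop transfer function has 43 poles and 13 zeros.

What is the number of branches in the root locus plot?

Root locus has n branches where n = number of poles = 43.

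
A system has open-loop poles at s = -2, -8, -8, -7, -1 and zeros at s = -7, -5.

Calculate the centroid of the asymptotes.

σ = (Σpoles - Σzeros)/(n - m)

σ = (Σpoles - Σzeros)/(n - m) = (-26 - (-12))/(5 - 2) = -14/3 = -4.67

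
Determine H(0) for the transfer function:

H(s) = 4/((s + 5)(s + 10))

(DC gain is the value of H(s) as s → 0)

DC gain = H(0) = 4/(5 × 10) = 4/50 = 0.08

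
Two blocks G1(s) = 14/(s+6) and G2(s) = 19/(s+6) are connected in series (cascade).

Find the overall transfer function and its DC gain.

Series: multiply transfer functions. G_eq = 14/(s+6) × 19/(s+6) = 266/((s+6)(s+6)). DC gain = 266/(6×6) = 7.3889.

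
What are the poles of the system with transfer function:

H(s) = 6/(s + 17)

Pole is where denominator = 0: s + 17 = 0, so s = -17.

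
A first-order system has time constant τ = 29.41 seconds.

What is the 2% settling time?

For first-order system, 2% settling time ≈ 4τ = 4 × 29.41 = 117.64 s.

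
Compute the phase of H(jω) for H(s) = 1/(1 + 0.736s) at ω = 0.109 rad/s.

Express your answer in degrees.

Phase = -arctan(ωτ) = -arctan(0.109 × 0.736) = -4.6°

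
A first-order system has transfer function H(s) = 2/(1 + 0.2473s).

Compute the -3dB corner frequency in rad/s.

Corner frequency = 1/τ = 1/0.2473 = 4.044 rad/s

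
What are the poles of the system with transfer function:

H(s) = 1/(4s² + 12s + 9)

Discriminant = 12² - 4×4×9 = 144 - 144 = 0, so there is a repeated real pole at s = -12/(2×4) = -12/8 = -1.5. Pole: s = -1.5 (repeated, multiplicity 2).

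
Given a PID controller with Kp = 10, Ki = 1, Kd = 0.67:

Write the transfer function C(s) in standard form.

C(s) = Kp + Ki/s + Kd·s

Substituting values: C(s) = 10 + 1/s + 0.67s = (0.67s² + 10s + 1)/s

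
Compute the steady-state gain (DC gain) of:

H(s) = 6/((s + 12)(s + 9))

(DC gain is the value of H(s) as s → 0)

DC gain = H(0) = 6/(12 × 9) = 6/108 = 0.0556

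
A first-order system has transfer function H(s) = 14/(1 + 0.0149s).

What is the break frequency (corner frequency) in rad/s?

Corner frequency = 1/τ = 1/0.0149 = 67.114 rad/s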